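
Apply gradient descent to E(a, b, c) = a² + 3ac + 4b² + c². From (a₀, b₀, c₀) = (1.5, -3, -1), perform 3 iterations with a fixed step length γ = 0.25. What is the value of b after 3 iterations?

∇E = (2a + 3c, 8b, 3a + 2c)
Step 1: at (1.5, -3, -1), ∇E = (0, -24, 2.5) → (1.5, -3, -1) − 0.25·(0, -24, 2.5) = (1.5, 3, -1.625)
Step 2: at (1.5, 3, -1.625), ∇E = (-1.875, 24, 1.25) → (1.5, 3, -1.625) − 0.25·(-1.875, 24, 1.25) = (1.96875, -3, -1.9375)
Step 3: at (1.96875, -3, -1.9375), ∇E = (-1.875, -24, 2.03125) → (1.96875, -3, -1.9375) − 0.25·(-1.875, -24, 2.03125) = (2.4375, 3, -2.4453125)
b = 3

3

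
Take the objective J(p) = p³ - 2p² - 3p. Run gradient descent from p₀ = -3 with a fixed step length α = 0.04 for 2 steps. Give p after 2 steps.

J′(p) = 3p² - 4p - 3
Step 1: J′(-3) = 36; p₁ = -3 − 0.04·36 = -4.44
Step 2: J′(-4.44) = 73.9008; p₂ = -4.44 − 0.04·73.9008 = -7.396032

-7.396032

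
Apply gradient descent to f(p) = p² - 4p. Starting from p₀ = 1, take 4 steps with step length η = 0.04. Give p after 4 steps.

f′(p) = 2p - 4
p₁ = 1 − 0.04·(-2) = 1.08
p₂ = 1.08 − 0.04·(-1.84) = 1.1536
p₃ = 1.1536 − 0.04·(-1.6928) = 1.221312
p₄ = 1.221312 − 0.04·(-1.557376) = 1.28360704

1.28360704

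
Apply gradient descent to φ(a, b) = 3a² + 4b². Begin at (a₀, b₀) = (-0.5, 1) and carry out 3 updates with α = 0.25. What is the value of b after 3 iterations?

∇φ = (6a, 8b)
(a₁, b₁) = (-0.5, 1) − 0.25·(-3, 8) = (0.25, -1)
(a₂, b₂) = (0.25, -1) − 0.25·(1.5, -8) = (-0.125, 1)
(a₃, b₃) = (-0.125, 1) − 0.25·(-0.75, 8) = (0.0625, -1)
b = -1

-1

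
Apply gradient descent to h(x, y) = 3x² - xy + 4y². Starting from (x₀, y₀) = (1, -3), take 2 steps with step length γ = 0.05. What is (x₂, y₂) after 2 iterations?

∇h = (6x - y, -x + 8y)
Step 1: at (1, -3), ∇h = (9, -25) → (1, -3) − 0.05·(9, -25) = (0.55, -1.75)
Step 2: at (0.55, -1.75), ∇h = (5.05, -14.55) → (0.55, -1.75) − 0.05·(5.05, -14.55) = (0.2975, -1.0225)

(0.2975, -1.0225)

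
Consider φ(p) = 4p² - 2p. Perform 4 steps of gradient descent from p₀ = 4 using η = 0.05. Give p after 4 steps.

0.736

φ′(p) = 8p - 2
Step 1: φ′(4) = 30; p₁ = 4 − 0.05·30 = 2.5
Step 2: φ′(2.5) = 18; p₂ = 2.5 − 0.05·18 = 1.6
Step 3: φ′(1.6) = 10.8; p₃ = 1.6 − 0.05·10.8 = 1.06
Step 4: φ′(1.06) = 6.48; p₄ = 1.06 − 0.05·6.48 = 0.736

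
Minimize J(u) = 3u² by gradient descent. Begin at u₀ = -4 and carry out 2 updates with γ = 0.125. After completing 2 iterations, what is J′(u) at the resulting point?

-1.5

J′(u) = 6u
Step 1: J′(-4) = -24; u₁ = -4 − 0.125·(-24) = -1
Step 2: J′(-1) = -6; u₂ = -1 − 0.125·(-6) = -0.25
J′(u) at (-0.25) = -1.5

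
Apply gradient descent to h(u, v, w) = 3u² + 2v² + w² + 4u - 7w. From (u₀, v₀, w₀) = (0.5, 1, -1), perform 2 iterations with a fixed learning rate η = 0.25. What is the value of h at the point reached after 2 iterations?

-12.0625

∇h = (6u + 4, 4v, 2w - 7)
Step 1: at (0.5, 1, -1), ∇h = (7, 4, -9) → (0.5, 1, -1) − 0.25·(7, 4, -9) = (-1.25, 0, 1.25)
Step 2: at (-1.25, 0, 1.25), ∇h = (-3.5, 0, -4.5) → (-1.25, 0, 1.25) − 0.25·(-3.5, 0, -4.5) = (-0.375, 0, 2.375)
h(-0.375, 0, 2.375) = -12.0625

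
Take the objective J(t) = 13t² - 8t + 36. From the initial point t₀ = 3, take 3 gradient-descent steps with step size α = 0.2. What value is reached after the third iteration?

-199.16

J′(t) = 26t - 8
t₁ = 3 − 0.2·70 = -11
t₂ = -11 − 0.2·(-294) = 47.8
t₃ = 47.8 − 0.2·1234.8 = -199.16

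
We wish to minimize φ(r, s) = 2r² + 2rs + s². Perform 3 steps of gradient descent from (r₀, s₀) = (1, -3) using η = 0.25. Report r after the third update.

0.875

∇φ = (4r + 2s, 2r + 2s)
Step 1: at (1, -3), ∇φ = (-2, -4) → (1, -3) − 0.25·(-2, -4) = (1.5, -2)
Step 2: at (1.5, -2), ∇φ = (2, -1) → (1.5, -2) − 0.25·(2, -1) = (1, -1.75)
Step 3: at (1, -1.75), ∇φ = (0.5, -1.5) → (1, -1.75) − 0.25·(0.5, -1.5) = (0.875, -1.375)
r = 0.875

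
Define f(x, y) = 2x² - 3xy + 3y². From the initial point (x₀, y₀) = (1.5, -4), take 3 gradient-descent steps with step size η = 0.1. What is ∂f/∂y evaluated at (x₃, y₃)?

∇f = (4x - 3y, -3x + 6y)
(x₁, y₁) = (1.5, -4) − 0.1·(18, -28.5) = (-0.3, -1.15)
(x₂, y₂) = (-0.3, -1.15) − 0.1·(2.25, -6) = (-0.525, -0.55)
(x₃, y₃) = (-0.525, -0.55) − 0.1·(-0.45, -1.725) = (-0.48, -0.3775)
∂f/∂y at (-0.48, -0.3775) = -0.825

-0.825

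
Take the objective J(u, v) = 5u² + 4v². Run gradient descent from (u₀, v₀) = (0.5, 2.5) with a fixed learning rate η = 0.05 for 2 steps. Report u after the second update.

∇J = (10u, 8v)
Step 1: at (0.5, 2.5), ∇J = (5, 20) → (0.5, 2.5) − 0.05·(5, 20) = (0.25, 1.5)
Step 2: at (0.25, 1.5), ∇J = (2.5, 12) → (0.25, 1.5) − 0.05·(2.5, 12) = (0.125, 0.9)
u = 0.125

0.125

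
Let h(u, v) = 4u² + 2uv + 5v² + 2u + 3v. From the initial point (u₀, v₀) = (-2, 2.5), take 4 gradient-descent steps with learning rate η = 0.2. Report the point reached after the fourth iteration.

(1.552, 2.6344)

∇h = (8u + 2v + 2, 2u + 10v + 3)
(u₁, v₁) = (-2, 2.5) − 0.2·(-9, 24) = (-0.2, -2.3)
(u₂, v₂) = (-0.2, -2.3) − 0.2·(-4.2, -20.4) = (0.64, 1.78)
(u₃, v₃) = (0.64, 1.78) − 0.2·(10.68, 22.08) = (-1.496, -2.636)
(u₄, v₄) = (-1.496, -2.636) − 0.2·(-15.24, -26.352) = (1.552, 2.6344)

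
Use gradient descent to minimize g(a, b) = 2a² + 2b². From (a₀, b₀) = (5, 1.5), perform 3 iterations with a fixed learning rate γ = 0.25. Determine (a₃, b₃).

(0, 0)

∇g = (4a, 4b)
Step 1: at (5, 1.5), ∇g = (20, 6) → (5, 1.5) − 0.25·(20, 6) = (0, 0)
Step 2: at (0, 0), ∇g = (0, 0) → (0, 0) − 0.25·(0, 0) = (0, 0)
Step 3: at (0, 0), ∇g = (0, 0) → (0, 0) − 0.25·(0, 0) = (0, 0)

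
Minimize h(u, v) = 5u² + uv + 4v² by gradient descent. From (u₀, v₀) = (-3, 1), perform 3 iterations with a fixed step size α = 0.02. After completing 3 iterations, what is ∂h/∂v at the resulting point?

∇h = (10u + v, u + 8v)
(u₁, v₁) = (-3, 1) − 0.02·(-29, 5) = (-2.42, 0.9)
(u₂, v₂) = (-2.42, 0.9) − 0.02·(-23.3, 4.78) = (-1.954, 0.8044)
(u₃, v₃) = (-1.954, 0.8044) − 0.02·(-18.7356, 4.4812) = (-1.579288, 0.714776)
∂h/∂v at (-1.579288, 0.714776) = 4.13892

4.13892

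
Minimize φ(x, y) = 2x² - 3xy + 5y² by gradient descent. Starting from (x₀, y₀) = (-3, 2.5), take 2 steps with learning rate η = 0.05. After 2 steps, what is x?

-1.5

∇φ = (4x - 3y, -3x + 10y)
(x₁, y₁) = (-3, 2.5) − 0.05·(-19.5, 34) = (-2.025, 0.8)
(x₂, y₂) = (-2.025, 0.8) − 0.05·(-10.5, 14.075) = (-1.5, 0.09625)
x = -1.5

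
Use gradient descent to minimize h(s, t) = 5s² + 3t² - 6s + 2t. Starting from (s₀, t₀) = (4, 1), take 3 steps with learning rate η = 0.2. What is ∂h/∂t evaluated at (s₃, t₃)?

∇h = (10s - 6, 6t + 2)
(s₁, t₁) = (4, 1) − 0.2·(34, 8) = (-2.8, -0.6)
(s₂, t₂) = (-2.8, -0.6) − 0.2·(-34, -1.6) = (4, -0.28)
(s₃, t₃) = (4, -0.28) − 0.2·(34, 0.32) = (-2.8, -0.344)
∂h/∂t at (-2.8, -0.344) = -0.064

-0.064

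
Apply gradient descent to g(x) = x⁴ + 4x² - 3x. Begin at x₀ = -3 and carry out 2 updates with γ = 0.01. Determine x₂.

g′(x) = 4x³ + 8x - 3
Step 1: g′(-3) = -135; x₁ = -3 − 0.01·(-135) = -1.65
Step 2: g′(-1.65) = -34.1685; x₂ = -1.65 − 0.01·(-34.1685) = -1.308315

-1.308315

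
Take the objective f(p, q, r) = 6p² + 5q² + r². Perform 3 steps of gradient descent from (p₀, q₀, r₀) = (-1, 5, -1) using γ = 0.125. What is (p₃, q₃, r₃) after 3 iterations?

∇f = (12p, 10q, 2r)
(p₁, q₁, r₁) = (-1, 5, -1) − 0.125·(-12, 50, -2) = (0.5, -1.25, -0.75)
(p₂, q₂, r₂) = (0.5, -1.25, -0.75) − 0.125·(6, -12.5, -1.5) = (-0.25, 0.3125, -0.5625)
(p₃, q₃, r₃) = (-0.25, 0.3125, -0.5625) − 0.125·(-3, 3.125, -1.125) = (0.125, -0.078125, -0.421875)

(0.125, -0.078125, -0.421875)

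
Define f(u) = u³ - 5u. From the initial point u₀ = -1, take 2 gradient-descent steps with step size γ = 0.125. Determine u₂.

f′(u) = 3u² - 5
Step 1: f′(-1) = -2; u₁ = -1 − 0.125·(-2) = -0.75
Step 2: f′(-0.75) = -3.3125; u₂ = -0.75 − 0.125·(-3.3125) = -0.3359375

-0.3359375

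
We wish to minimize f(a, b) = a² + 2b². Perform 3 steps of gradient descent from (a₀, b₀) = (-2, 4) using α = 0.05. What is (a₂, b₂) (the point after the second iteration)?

∇f = (2a, 4b)
Step 1: at (-2, 4), ∇f = (-4, 16) → (-2, 4) − 0.05·(-4, 16) = (-1.8, 3.2)
Step 2: at (-1.8, 3.2), ∇f = (-3.6, 12.8) → (-1.8, 3.2) − 0.05·(-3.6, 12.8) = (-1.62, 2.56)

(-1.62, 2.56)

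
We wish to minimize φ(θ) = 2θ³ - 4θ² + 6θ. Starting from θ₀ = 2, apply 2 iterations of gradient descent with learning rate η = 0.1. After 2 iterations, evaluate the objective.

1.342015488

φ′(θ) = 6θ² - 8θ + 6
Step 1: φ′(2) = 14; θ₁ = 2 − 0.1·14 = 0.6
Step 2: φ′(0.6) = 3.36; θ₂ = 0.6 − 0.1·3.36 = 0.264
φ(0.264) = 1.342015488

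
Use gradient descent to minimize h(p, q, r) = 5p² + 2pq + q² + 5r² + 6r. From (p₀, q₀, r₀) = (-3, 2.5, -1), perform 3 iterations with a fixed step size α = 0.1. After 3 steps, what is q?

∇h = (10p + 2q, 2p + 2q, 10r + 6)
(p₁, q₁, r₁) = (-3, 2.5, -1) − 0.1·(-25, -1, -4) = (-0.5, 2.6, -0.6)
(p₂, q₂, r₂) = (-0.5, 2.6, -0.6) − 0.1·(0.2, 4.2, 0) = (-0.52, 2.18, -0.6)
(p₃, q₃, r₃) = (-0.52, 2.18, -0.6) − 0.1·(-0.84, 3.32, 0) = (-0.436, 1.848, -0.6)
q = 1.848

1.848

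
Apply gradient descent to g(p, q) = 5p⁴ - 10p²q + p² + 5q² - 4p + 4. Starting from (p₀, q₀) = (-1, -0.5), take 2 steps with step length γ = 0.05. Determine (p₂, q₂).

∇g = (20p³ - 20pq + 2p - 4, -10p² + 10q)
Step 1: at (-1, -0.5), ∇g = (-36, -15) → (-1, -0.5) − 0.05·(-36, -15) = (0.8, 0.25)
Step 2: at (0.8, 0.25), ∇g = (3.84, -3.9) → (0.8, 0.25) − 0.05·(3.84, -3.9) = (0.608, 0.445)

(0.608, 0.445)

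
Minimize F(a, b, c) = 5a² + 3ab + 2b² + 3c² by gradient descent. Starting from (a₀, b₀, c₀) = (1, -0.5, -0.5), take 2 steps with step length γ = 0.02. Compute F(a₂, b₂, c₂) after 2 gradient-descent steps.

2.32266328

∇F = (10a + 3b, 3a + 4b, 6c)
(a₁, b₁, c₁) = (1, -0.5, -0.5) − 0.02·(8.5, 1, -3) = (0.83, -0.52, -0.44)
(a₂, b₂, c₂) = (0.83, -0.52, -0.44) − 0.02·(6.74, 0.41, -2.64) = (0.6952, -0.5282, -0.3872)
F(0.6952, -0.5282, -0.3872) = 2.32266328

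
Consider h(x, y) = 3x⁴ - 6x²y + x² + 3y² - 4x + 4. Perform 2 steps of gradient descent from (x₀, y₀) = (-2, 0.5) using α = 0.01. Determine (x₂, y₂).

∇h = (12x³ - 12xy + 2x - 4, -6x² + 6y)
(x₁, y₁) = (-2, 0.5) − 0.01·(-92, -21) = (-1.08, 0.71)
(x₂, y₂) = (-1.08, 0.71) − 0.01·(-12.074944, -2.7384) = (-0.95925056, 0.737384)

(-0.95925056, 0.737384)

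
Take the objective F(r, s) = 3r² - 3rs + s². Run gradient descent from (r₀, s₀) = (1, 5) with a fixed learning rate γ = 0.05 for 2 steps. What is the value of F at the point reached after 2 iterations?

∇F = (6r - 3s, -3r + 2s)
(r₁, s₁) = (1, 5) − 0.05·(-9, 7) = (1.45, 4.65)
(r₂, s₂) = (1.45, 4.65) − 0.05·(-5.25, 4.95) = (1.7125, 4.4025)
F(1.7125, 4.4025) = 5.56213125

5.56213125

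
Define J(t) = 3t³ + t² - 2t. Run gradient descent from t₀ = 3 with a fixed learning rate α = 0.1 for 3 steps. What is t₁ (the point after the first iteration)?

-5.5

J′(t) = 9t² + 2t - 2
t₁ = 3 − 0.1·85 = -5.5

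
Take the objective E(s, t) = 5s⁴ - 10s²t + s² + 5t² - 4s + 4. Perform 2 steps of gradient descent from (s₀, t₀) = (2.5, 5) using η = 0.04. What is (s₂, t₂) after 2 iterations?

∇E = (20s³ - 20st + 2s - 4, -10s² + 10t)
(s₁, t₁) = (2.5, 5) − 0.04·(63.5, -12.5) = (-0.04, 5.5)
(s₂, t₂) = (-0.04, 5.5) − 0.04·(0.31872, 54.984) = (-0.0527488, 3.30064)

(-0.0527488, 3.30064)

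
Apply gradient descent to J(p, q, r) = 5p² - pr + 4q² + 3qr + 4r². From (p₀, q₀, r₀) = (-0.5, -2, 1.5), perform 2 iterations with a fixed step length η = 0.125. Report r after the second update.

∇J = (10p - r, 8q + 3r, -p + 3q + 8r)
Step 1: at (-0.5, -2, 1.5), ∇J = (-6.5, -11.5, 6.5) → (-0.5, -2, 1.5) − 0.125·(-6.5, -11.5, 6.5) = (0.3125, -0.5625, 0.6875)
Step 2: at (0.3125, -0.5625, 0.6875), ∇J = (2.4375, -2.4375, 3.5) → (0.3125, -0.5625, 0.6875) − 0.125·(2.4375, -2.4375, 3.5) = (0.0078125, -0.2578125, 0.25)
r = 0.25

0.25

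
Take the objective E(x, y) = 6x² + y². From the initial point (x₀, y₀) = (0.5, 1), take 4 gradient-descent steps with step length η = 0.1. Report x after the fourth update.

∇E = (12x, 2y)
Step 1: at (0.5, 1), ∇E = (6, 2) → (0.5, 1) − 0.1·(6, 2) = (-0.1, 0.8)
Step 2: at (-0.1, 0.8), ∇E = (-1.2, 1.6) → (-0.1, 0.8) − 0.1·(-1.2, 1.6) = (0.02, 0.64)
Step 3: at (0.02, 0.64), ∇E = (0.24, 1.28) → (0.02, 0.64) − 0.1·(0.24, 1.28) = (-0.004, 0.512)
Step 4: at (-0.004, 0.512), ∇E = (-0.048, 1.024) → (-0.004, 0.512) − 0.1·(-0.048, 1.024) = (0.0008, 0.4096)
x = 0.0008

0.0008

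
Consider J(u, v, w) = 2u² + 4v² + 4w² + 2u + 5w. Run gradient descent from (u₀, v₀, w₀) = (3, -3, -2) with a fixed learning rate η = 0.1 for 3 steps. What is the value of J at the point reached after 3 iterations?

-0.91664

∇J = (4u + 2, 8v, 8w + 5)
Step 1: at (3, -3, -2), ∇J = (14, -24, -11) → (3, -3, -2) − 0.1·(14, -24, -11) = (1.6, -0.6, -0.9)
Step 2: at (1.6, -0.6, -0.9), ∇J = (8.4, -4.8, -2.2) → (1.6, -0.6, -0.9) − 0.1·(8.4, -4.8, -2.2) = (0.76, -0.12, -0.68)
Step 3: at (0.76, -0.12, -0.68), ∇J = (5.04, -0.96, -0.44) → (0.76, -0.12, -0.68) − 0.1·(5.04, -0.96, -0.44) = (0.256, -0.024, -0.636)
J(0.256, -0.024, -0.636) = -0.91664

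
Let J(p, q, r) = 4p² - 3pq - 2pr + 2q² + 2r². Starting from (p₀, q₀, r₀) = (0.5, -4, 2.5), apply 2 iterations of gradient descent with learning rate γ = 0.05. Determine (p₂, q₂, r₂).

∇J = (8p - 3q - 2r, -3p + 4q, -2p + 4r)
(p₁, q₁, r₁) = (0.5, -4, 2.5) − 0.05·(11, -17.5, 9) = (-0.05, -3.125, 2.05)
(p₂, q₂, r₂) = (-0.05, -3.125, 2.05) − 0.05·(4.875, -12.35, 8.3) = (-0.29375, -2.5075, 1.635)

(-0.29375, -2.5075, 1.635)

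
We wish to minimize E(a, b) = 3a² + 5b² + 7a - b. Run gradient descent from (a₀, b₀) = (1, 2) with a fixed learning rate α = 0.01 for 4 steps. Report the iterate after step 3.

∇E = (6a + 7, 10b - 1)
(a₁, b₁) = (1, 2) − 0.01·(13, 19) = (0.87, 1.81)
(a₂, b₂) = (0.87, 1.81) − 0.01·(12.22, 17.1) = (0.7478, 1.639)
(a₃, b₃) = (0.7478, 1.639) − 0.01·(11.4868, 15.39) = (0.632932, 1.4851)

(0.632932, 1.4851)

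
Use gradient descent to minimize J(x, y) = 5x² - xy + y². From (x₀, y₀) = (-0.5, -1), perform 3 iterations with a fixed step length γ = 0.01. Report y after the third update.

∇J = (10x - y, -x + 2y)
(x₁, y₁) = (-0.5, -1) − 0.01·(-4, -1.5) = (-0.46, -0.985)
(x₂, y₂) = (-0.46, -0.985) − 0.01·(-3.615, -1.51) = (-0.42385, -0.9699)
(x₃, y₃) = (-0.42385, -0.9699) − 0.01·(-3.2686, -1.51595) = (-0.391164, -0.9547405)
y = -0.9547405

-0.9547405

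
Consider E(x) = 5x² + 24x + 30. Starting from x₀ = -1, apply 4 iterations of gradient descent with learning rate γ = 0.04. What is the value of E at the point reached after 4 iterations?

E′(x) = 10x + 24
Step 1: E′(-1) = 14; x₁ = -1 − 0.04·14 = -1.56
Step 2: E′(-1.56) = 8.4; x₂ = -1.56 − 0.04·8.4 = -1.896
Step 3: E′(-1.896) = 5.04; x₃ = -1.896 − 0.04·5.04 = -2.0976
Step 4: E′(-2.0976) = 3.024; x₄ = -2.0976 − 0.04·3.024 = -2.21856
E(-2.21856) = 1.364602368

1.364602368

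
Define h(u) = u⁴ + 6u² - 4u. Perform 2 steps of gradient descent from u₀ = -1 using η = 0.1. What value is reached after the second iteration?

h′(u) = 4u³ + 12u - 4
Step 1: h′(-1) = -20; u₁ = -1 − 0.1·(-20) = 1
Step 2: h′(1) = 12; u₂ = 1 − 0.1·12 = -0.2

-0.2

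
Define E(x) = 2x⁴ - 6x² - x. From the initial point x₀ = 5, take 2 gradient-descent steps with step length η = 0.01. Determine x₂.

1.86156152

E′(x) = 8x³ - 12x - 1
x₁ = 5 − 0.01·939 = -4.39
x₂ = -4.39 − 0.01·(-625.156152) = 1.86156152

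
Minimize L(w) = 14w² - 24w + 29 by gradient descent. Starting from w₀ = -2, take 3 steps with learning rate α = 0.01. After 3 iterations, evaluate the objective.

34.6358936576

L′(w) = 28w - 24
Step 1: L′(-2) = -80; w₁ = -2 − 0.01·(-80) = -1.2
Step 2: L′(-1.2) = -57.6; w₂ = -1.2 − 0.01·(-57.6) = -0.624
Step 3: L′(-0.624) = -41.472; w₃ = -0.624 − 0.01·(-41.472) = -0.20928
L(-0.20928) = 34.6358936576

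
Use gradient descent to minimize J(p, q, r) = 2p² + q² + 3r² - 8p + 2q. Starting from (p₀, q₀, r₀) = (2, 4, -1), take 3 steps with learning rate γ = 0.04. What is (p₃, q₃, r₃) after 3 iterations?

(2, 2.89344, -0.438976)

∇J = (4p - 8, 2q + 2, 6r)
Step 1: at (2, 4, -1), ∇J = (0, 10, -6) → (2, 4, -1) − 0.04·(0, 10, -6) = (2, 3.6, -0.76)
Step 2: at (2, 3.6, -0.76), ∇J = (0, 9.2, -4.56) → (2, 3.6, -0.76) − 0.04·(0, 9.2, -4.56) = (2, 3.232, -0.5776)
Step 3: at (2, 3.232, -0.5776), ∇J = (0, 8.464, -3.4656) → (2, 3.232, -0.5776) − 0.04·(0, 8.464, -3.4656) = (2, 2.89344, -0.438976)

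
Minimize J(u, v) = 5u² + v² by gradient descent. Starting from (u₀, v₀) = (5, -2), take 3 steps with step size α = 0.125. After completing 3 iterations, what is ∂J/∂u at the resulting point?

∇J = (10u, 2v)
Step 1: at (5, -2), ∇J = (50, -4) → (5, -2) − 0.125·(50, -4) = (-1.25, -1.5)
Step 2: at (-1.25, -1.5), ∇J = (-12.5, -3) → (-1.25, -1.5) − 0.125·(-12.5, -3) = (0.3125, -1.125)
Step 3: at (0.3125, -1.125), ∇J = (3.125, -2.25) → (0.3125, -1.125) − 0.125·(3.125, -2.25) = (-0.078125, -0.84375)
∂J/∂u at (-0.078125, -0.84375) = -0.78125

-0.78125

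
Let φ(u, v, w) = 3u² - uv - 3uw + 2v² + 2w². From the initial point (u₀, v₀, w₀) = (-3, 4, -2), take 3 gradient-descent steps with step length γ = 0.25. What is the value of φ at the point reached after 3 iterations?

∇φ = (6u - v - 3w, -u + 4v, -3u + 4w)
(u₁, v₁, w₁) = (-3, 4, -2) − 0.25·(-16, 19, 1) = (1, -0.75, -2.25)
(u₂, v₂, w₂) = (1, -0.75, -2.25) − 0.25·(13.5, -4, -12) = (-2.375, 0.25, 0.75)
(u₃, v₃, w₃) = (-2.375, 0.25, 0.75) − 0.25·(-16.75, 3.375, 10.125) = (1.8125, -0.59375, -1.78125)
φ(1.8125, -0.59375, -1.78125) = 27.66796875

27.66796875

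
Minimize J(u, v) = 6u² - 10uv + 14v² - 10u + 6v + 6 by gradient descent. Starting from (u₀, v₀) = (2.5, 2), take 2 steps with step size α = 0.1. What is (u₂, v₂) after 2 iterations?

∇J = (12u - 10v - 10, -10u + 28v + 6)
Step 1: at (2.5, 2), ∇J = (0, 37) → (2.5, 2) − 0.1·(0, 37) = (2.5, -1.7)
Step 2: at (2.5, -1.7), ∇J = (37, -66.6) → (2.5, -1.7) − 0.1·(37, -66.6) = (-1.2, 4.96)

(-1.2, 4.96)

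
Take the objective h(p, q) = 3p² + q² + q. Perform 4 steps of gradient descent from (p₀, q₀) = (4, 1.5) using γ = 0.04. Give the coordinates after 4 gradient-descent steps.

(1.33448704, 0.93278592)

∇h = (6p, 2q + 1)
(p₁, q₁) = (4, 1.5) − 0.04·(24, 4) = (3.04, 1.34)
(p₂, q₂) = (3.04, 1.34) − 0.04·(18.24, 3.68) = (2.3104, 1.1928)
(p₃, q₃) = (2.3104, 1.1928) − 0.04·(13.8624, 3.3856) = (1.755904, 1.057376)
(p₄, q₄) = (1.755904, 1.057376) − 0.04·(10.535424, 3.114752) = (1.33448704, 0.93278592)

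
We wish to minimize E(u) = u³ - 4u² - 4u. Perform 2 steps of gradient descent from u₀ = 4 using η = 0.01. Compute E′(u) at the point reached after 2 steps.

8.607118793472

E′(u) = 3u² - 8u - 4
Step 1: E′(4) = 12; u₁ = 4 − 0.01·12 = 3.88
Step 2: E′(3.88) = 10.1232; u₂ = 3.88 − 0.01·10.1232 = 3.778768
E′(u) at (3.778768) = 8.607118793472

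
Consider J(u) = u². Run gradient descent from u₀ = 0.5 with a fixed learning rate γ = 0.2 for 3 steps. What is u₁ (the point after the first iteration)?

0.3

J′(u) = 2u
Step 1: J′(0.5) = 1; u₁ = 0.5 − 0.2·1 = 0.3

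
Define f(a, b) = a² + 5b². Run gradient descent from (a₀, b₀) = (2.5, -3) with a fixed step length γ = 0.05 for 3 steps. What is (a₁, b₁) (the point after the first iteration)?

∇f = (2a, 10b)
Step 1: at (2.5, -3), ∇f = (5, -30) → (2.5, -3) − 0.05·(5, -30) = (2.25, -1.5)

(2.25, -1.5)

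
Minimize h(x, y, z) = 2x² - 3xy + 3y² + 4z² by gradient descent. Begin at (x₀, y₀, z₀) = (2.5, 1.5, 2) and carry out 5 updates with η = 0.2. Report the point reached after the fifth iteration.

(0.224, 0.192, -0.15552)

∇h = (4x - 3y, -3x + 6y, 8z)
Step 1: at (2.5, 1.5, 2), ∇h = (5.5, 1.5, 16) → (2.5, 1.5, 2) − 0.2·(5.5, 1.5, 16) = (1.4, 1.2, -1.2)
Step 2: at (1.4, 1.2, -1.2), ∇h = (2, 3, -9.6) → (1.4, 1.2, -1.2) − 0.2·(2, 3, -9.6) = (1, 0.6, 0.72)
Step 3: at (1, 0.6, 0.72), ∇h = (2.2, 0.6, 5.76) → (1, 0.6, 0.72) − 0.2·(2.2, 0.6, 5.76) = (0.56, 0.48, -0.432)
Step 4: at (0.56, 0.48, -0.432), ∇h = (0.8, 1.2, -3.456) → (0.56, 0.48, -0.432) − 0.2·(0.8, 1.2, -3.456) = (0.4, 0.24, 0.2592)
Step 5: at (0.4, 0.24, 0.2592), ∇h = (0.88, 0.24, 2.0736) → (0.4, 0.24, 0.2592) − 0.2·(0.88, 0.24, 2.0736) = (0.224, 0.192, -0.15552)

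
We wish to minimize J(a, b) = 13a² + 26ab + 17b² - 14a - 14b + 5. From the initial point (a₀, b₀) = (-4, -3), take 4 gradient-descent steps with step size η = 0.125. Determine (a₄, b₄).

(-4528.3125, -5278.6875)

∇J = (26a + 26b - 14, 26a + 34b - 14)
Step 1: at (-4, -3), ∇J = (-196, -220) → (-4, -3) − 0.125·(-196, -220) = (20.5, 24.5)
Step 2: at (20.5, 24.5), ∇J = (1156, 1352) → (20.5, 24.5) − 0.125·(1156, 1352) = (-124, -144.5)
Step 3: at (-124, -144.5), ∇J = (-6995, -8151) → (-124, -144.5) − 0.125·(-6995, -8151) = (750.375, 874.375)
Step 4: at (750.375, 874.375), ∇J = (42229.5, 49224.5) → (750.375, 874.375) − 0.125·(42229.5, 49224.5) = (-4528.3125, -5278.6875)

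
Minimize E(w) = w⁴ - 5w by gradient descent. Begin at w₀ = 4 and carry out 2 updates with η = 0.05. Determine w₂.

116.705275

E′(w) = 4w³ - 5
Step 1: E′(4) = 251; w₁ = 4 − 0.05·251 = -8.55
Step 2: E′(-8.55) = -2505.1055; w₂ = -8.55 − 0.05·(-2505.1055) = 116.705275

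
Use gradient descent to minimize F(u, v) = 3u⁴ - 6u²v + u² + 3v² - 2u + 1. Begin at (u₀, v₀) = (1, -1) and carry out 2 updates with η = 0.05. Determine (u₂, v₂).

(-0.0272, -0.268)

∇F = (12u³ - 12uv + 2u - 2, -6u² + 6v)
(u₁, v₁) = (1, -1) − 0.05·(24, -12) = (-0.2, -0.4)
(u₂, v₂) = (-0.2, -0.4) − 0.05·(-3.456, -2.64) = (-0.0272, -0.268)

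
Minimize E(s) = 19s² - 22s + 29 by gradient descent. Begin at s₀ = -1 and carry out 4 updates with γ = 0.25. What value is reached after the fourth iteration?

-8241.625

E′(s) = 38s - 22
Step 1: E′(-1) = -60; s₁ = -1 − 0.25·(-60) = 14
Step 2: E′(14) = 510; s₂ = 14 − 0.25·510 = -113.5
Step 3: E′(-113.5) = -4335; s₃ = -113.5 − 0.25·(-4335) = 970.25
Step 4: E′(970.25) = 36847.5; s₄ = 970.25 − 0.25·36847.5 = -8241.625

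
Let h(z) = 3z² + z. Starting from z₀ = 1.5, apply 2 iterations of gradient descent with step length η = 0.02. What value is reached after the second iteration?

1.124

h′(z) = 6z + 1
Step 1: h′(1.5) = 10; z₁ = 1.5 − 0.02·10 = 1.3
Step 2: h′(1.3) = 8.8; z₂ = 1.3 − 0.02·8.8 = 1.124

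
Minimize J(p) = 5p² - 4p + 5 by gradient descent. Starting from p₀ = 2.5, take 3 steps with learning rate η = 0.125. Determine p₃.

J′(p) = 10p - 4
p₁ = 2.5 − 0.125·21 = -0.125
p₂ = -0.125 − 0.125·(-5.25) = 0.53125
p₃ = 0.53125 − 0.125·1.3125 = 0.3671875

0.3671875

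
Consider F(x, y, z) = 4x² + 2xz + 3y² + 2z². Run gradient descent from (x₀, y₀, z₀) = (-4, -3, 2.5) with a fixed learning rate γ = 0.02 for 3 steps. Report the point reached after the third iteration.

(-2.620096, -2.044416, 2.329664)

∇F = (8x + 2z, 6y, 2x + 4z)
Step 1: at (-4, -3, 2.5), ∇F = (-27, -18, 2) → (-4, -3, 2.5) − 0.02·(-27, -18, 2) = (-3.46, -2.64, 2.46)
Step 2: at (-3.46, -2.64, 2.46), ∇F = (-22.76, -15.84, 2.92) → (-3.46, -2.64, 2.46) − 0.02·(-22.76, -15.84, 2.92) = (-3.0048, -2.3232, 2.4016)
Step 3: at (-3.0048, -2.3232, 2.4016), ∇F = (-19.2352, -13.9392, 3.5968) → (-3.0048, -2.3232, 2.4016) − 0.02·(-19.2352, -13.9392, 3.5968) = (-2.620096, -2.044416, 2.329664)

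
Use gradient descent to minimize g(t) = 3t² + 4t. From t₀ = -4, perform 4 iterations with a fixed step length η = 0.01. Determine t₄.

g′(t) = 6t + 4
t₁ = -4 − 0.01·(-20) = -3.8
t₂ = -3.8 − 0.01·(-18.8) = -3.612
t₃ = -3.612 − 0.01·(-17.672) = -3.43528
t₄ = -3.43528 − 0.01·(-16.61168) = -3.2691632

-3.2691632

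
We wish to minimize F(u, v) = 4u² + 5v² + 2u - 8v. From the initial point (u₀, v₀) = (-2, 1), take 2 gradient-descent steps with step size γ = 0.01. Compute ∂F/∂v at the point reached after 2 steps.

∇F = (8u + 2, 10v - 8)
(u₁, v₁) = (-2, 1) − 0.01·(-14, 2) = (-1.86, 0.98)
(u₂, v₂) = (-1.86, 0.98) − 0.01·(-12.88, 1.8) = (-1.7312, 0.962)
∂F/∂v at (-1.7312, 0.962) = 1.62

1.62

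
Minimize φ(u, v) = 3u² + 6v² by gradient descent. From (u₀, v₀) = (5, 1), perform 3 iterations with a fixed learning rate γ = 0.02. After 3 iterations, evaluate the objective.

∇φ = (6u, 12v)
Step 1: at (5, 1), ∇φ = (30, 12) → (5, 1) − 0.02·(30, 12) = (4.4, 0.76)
Step 2: at (4.4, 0.76), ∇φ = (26.4, 9.12) → (4.4, 0.76) − 0.02·(26.4, 9.12) = (3.872, 0.5776)
Step 3: at (3.872, 0.5776), ∇φ = (23.232, 6.9312) → (3.872, 0.5776) − 0.02·(23.232, 6.9312) = (3.40736, 0.438976)
φ(3.40736, 0.438976) = 35.986506080256

35.986506080256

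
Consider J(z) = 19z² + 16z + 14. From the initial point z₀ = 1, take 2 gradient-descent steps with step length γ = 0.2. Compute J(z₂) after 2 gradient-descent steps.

72813.6976

J′(z) = 38z + 16
z₁ = 1 − 0.2·54 = -9.8
z₂ = -9.8 − 0.2·(-356.4) = 61.48
J(61.48) = 72813.6976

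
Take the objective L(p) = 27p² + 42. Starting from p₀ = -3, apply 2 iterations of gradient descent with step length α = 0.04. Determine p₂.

L′(p) = 54p
Step 1: L′(-3) = -162; p₁ = -3 − 0.04·(-162) = 3.48
Step 2: L′(3.48) = 187.92; p₂ = 3.48 − 0.04·187.92 = -4.0368

-4.0368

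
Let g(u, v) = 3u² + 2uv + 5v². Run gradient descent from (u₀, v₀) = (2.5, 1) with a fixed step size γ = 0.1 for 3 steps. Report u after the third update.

∇g = (6u + 2v, 2u + 10v)
(u₁, v₁) = (2.5, 1) − 0.1·(17, 15) = (0.8, -0.5)
(u₂, v₂) = (0.8, -0.5) − 0.1·(3.8, -3.4) = (0.42, -0.16)
(u₃, v₃) = (0.42, -0.16) − 0.1·(2.2, -0.76) = (0.2, -0.084)
u = 0.2

0.2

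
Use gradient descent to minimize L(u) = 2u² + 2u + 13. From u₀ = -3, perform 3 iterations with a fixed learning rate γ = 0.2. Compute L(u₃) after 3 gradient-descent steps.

12.5008

L′(u) = 4u + 2
Step 1: L′(-3) = -10; u₁ = -3 − 0.2·(-10) = -1
Step 2: L′(-1) = -2; u₂ = -1 − 0.2·(-2) = -0.6
Step 3: L′(-0.6) = -0.4; u₃ = -0.6 − 0.2·(-0.4) = -0.52
L(-0.52) = 12.5008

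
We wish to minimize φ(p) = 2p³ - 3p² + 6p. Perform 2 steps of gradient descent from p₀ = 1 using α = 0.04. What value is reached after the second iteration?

0.563776

φ′(p) = 6p² - 6p + 6
p₁ = 1 − 0.04·6 = 0.76
p₂ = 0.76 − 0.04·4.9056 = 0.563776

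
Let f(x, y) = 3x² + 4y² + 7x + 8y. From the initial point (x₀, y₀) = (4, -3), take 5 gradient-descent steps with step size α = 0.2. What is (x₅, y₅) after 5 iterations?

(-1.16832, -0.84448)

∇f = (6x + 7, 8y + 8)
(x₁, y₁) = (4, -3) − 0.2·(31, -16) = (-2.2, 0.2)
(x₂, y₂) = (-2.2, 0.2) − 0.2·(-6.2, 9.6) = (-0.96, -1.72)
(x₃, y₃) = (-0.96, -1.72) − 0.2·(1.24, -5.76) = (-1.208, -0.568)
(x₄, y₄) = (-1.208, -0.568) − 0.2·(-0.248, 3.456) = (-1.1584, -1.2592)
(x₅, y₅) = (-1.1584, -1.2592) − 0.2·(0.0496, -2.0736) = (-1.16832, -0.84448)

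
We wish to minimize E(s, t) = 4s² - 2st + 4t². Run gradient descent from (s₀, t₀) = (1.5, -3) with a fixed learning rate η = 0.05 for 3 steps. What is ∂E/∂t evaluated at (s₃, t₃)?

-4.356

∇E = (8s - 2t, -2s + 8t)
(s₁, t₁) = (1.5, -3) − 0.05·(18, -27) = (0.6, -1.65)
(s₂, t₂) = (0.6, -1.65) − 0.05·(8.1, -14.4) = (0.195, -0.93)
(s₃, t₃) = (0.195, -0.93) − 0.05·(3.42, -7.83) = (0.024, -0.5385)
∂E/∂t at (0.024, -0.5385) = -4.356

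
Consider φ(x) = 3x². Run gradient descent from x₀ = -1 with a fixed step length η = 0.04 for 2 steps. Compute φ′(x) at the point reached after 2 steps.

φ′(x) = 6x
Step 1: φ′(-1) = -6; x₁ = -1 − 0.04·(-6) = -0.76
Step 2: φ′(-0.76) = -4.56; x₂ = -0.76 − 0.04·(-4.56) = -0.5776
φ′(x) at (-0.5776) = -3.4656

-3.4656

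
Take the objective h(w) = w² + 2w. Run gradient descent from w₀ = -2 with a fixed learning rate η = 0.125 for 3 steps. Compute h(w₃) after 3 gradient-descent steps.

h′(w) = 2w + 2
Step 1: h′(-2) = -2; w₁ = -2 − 0.125·(-2) = -1.75
Step 2: h′(-1.75) = -1.5; w₂ = -1.75 − 0.125·(-1.5) = -1.5625
Step 3: h′(-1.5625) = -1.125; w₃ = -1.5625 − 0.125·(-1.125) = -1.421875
h(-1.421875) = -0.822021484375

-0.822021484375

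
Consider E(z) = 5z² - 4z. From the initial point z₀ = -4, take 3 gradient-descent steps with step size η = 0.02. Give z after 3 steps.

-1.8528

E′(z) = 10z - 4
z₁ = -4 − 0.02·(-44) = -3.12
z₂ = -3.12 − 0.02·(-35.2) = -2.416
z₃ = -2.416 − 0.02·(-28.16) = -1.8528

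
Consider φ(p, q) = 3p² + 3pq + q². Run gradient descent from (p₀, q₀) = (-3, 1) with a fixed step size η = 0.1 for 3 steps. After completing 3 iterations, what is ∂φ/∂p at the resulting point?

-0.579

∇φ = (6p + 3q, 3p + 2q)
(p₁, q₁) = (-3, 1) − 0.1·(-15, -7) = (-1.5, 1.7)
(p₂, q₂) = (-1.5, 1.7) − 0.1·(-3.9, -1.1) = (-1.11, 1.81)
(p₃, q₃) = (-1.11, 1.81) − 0.1·(-1.23, 0.29) = (-0.987, 1.781)
∂φ/∂p at (-0.987, 1.781) = -0.579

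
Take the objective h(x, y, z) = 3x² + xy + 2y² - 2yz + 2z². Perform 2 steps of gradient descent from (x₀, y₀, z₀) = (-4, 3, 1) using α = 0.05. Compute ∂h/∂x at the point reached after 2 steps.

-10.7825

∇h = (6x + y, x + 4y - 2z, -2y + 4z)
Step 1: at (-4, 3, 1), ∇h = (-21, 6, -2) → (-4, 3, 1) − 0.05·(-21, 6, -2) = (-2.95, 2.7, 1.1)
Step 2: at (-2.95, 2.7, 1.1), ∇h = (-15, 5.65, -1) → (-2.95, 2.7, 1.1) − 0.05·(-15, 5.65, -1) = (-2.2, 2.4175, 1.15)
∂h/∂x at (-2.2, 2.4175, 1.15) = -10.7825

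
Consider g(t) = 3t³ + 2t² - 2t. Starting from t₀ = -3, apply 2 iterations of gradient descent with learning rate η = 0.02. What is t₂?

-7.343208

g′(t) = 9t² + 4t - 2
Step 1: g′(-3) = 67; t₁ = -3 − 0.02·67 = -4.34
Step 2: g′(-4.34) = 150.1604; t₂ = -4.34 − 0.02·150.1604 = -7.343208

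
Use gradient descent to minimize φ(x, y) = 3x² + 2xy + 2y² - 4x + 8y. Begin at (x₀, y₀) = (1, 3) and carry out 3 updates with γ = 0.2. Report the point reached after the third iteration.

(1.16, -2.52)

∇φ = (6x + 2y - 4, 2x + 4y + 8)
Step 1: at (1, 3), ∇φ = (8, 22) → (1, 3) − 0.2·(8, 22) = (-0.6, -1.4)
Step 2: at (-0.6, -1.4), ∇φ = (-10.4, 1.2) → (-0.6, -1.4) − 0.2·(-10.4, 1.2) = (1.48, -1.64)
Step 3: at (1.48, -1.64), ∇φ = (1.6, 4.4) → (1.48, -1.64) − 0.2·(1.6, 4.4) = (1.16, -2.52)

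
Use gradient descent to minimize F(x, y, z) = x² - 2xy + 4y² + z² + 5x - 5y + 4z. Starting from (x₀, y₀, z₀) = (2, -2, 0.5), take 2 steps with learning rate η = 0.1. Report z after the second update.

-0.4

∇F = (2x - 2y + 5, -2x + 8y - 5, 2z + 4)
(x₁, y₁, z₁) = (2, -2, 0.5) − 0.1·(13, -25, 5) = (0.7, 0.5, 0)
(x₂, y₂, z₂) = (0.7, 0.5, 0) − 0.1·(5.4, -2.4, 4) = (0.16, 0.74, -0.4)
z = -0.4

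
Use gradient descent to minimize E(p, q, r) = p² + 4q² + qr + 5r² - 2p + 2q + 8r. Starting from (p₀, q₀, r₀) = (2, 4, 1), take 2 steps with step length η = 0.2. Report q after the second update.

∇E = (2p - 2, 8q + r + 2, q + 10r + 8)
(p₁, q₁, r₁) = (2, 4, 1) − 0.2·(2, 35, 22) = (1.6, -3, -3.4)
(p₂, q₂, r₂) = (1.6, -3, -3.4) − 0.2·(1.2, -25.4, -29) = (1.36, 2.08, 2.4)
q = 2.08

2.08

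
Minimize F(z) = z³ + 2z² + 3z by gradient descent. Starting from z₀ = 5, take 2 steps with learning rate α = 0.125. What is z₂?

-23.7109375

F′(z) = 3z² + 4z + 3
z₁ = 5 − 0.125·98 = -7.25
z₂ = -7.25 − 0.125·131.6875 = -23.7109375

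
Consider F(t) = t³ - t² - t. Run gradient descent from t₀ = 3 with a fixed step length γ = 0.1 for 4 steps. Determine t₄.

F′(t) = 3t² - 2t - 1
Step 1: F′(3) = 20; t₁ = 3 − 0.1·20 = 1
Step 2: F′(1) = 0; t₂ = 1 − 0.1·0 = 1
Step 3: F′(1) = 0; t₃ = 1 − 0.1·0 = 1
Step 4: F′(1) = 0; t₄ = 1 − 0.1·0 = 1

1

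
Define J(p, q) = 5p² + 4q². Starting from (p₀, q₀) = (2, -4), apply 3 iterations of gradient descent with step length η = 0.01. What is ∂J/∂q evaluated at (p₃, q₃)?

-24.918016

∇J = (10p, 8q)
(p₁, q₁) = (2, -4) − 0.01·(20, -32) = (1.8, -3.68)
(p₂, q₂) = (1.8, -3.68) − 0.01·(18, -29.44) = (1.62, -3.3856)
(p₃, q₃) = (1.62, -3.3856) − 0.01·(16.2, -27.0848) = (1.458, -3.114752)
∂J/∂q at (1.458, -3.114752) = -24.918016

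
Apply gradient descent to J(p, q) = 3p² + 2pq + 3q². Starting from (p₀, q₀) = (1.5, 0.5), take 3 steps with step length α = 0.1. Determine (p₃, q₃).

(0.116, -0.1)

∇J = (6p + 2q, 2p + 6q)
(p₁, q₁) = (1.5, 0.5) − 0.1·(10, 6) = (0.5, -0.1)
(p₂, q₂) = (0.5, -0.1) − 0.1·(2.8, 0.4) = (0.22, -0.14)
(p₃, q₃) = (0.22, -0.14) − 0.1·(1.04, -0.4) = (0.116, -0.1)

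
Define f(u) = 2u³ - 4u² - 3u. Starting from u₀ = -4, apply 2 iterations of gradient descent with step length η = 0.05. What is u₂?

-45.71875

f′(u) = 6u² - 8u - 3
u₁ = -4 − 0.05·125 = -10.25
u₂ = -10.25 − 0.05·709.375 = -45.71875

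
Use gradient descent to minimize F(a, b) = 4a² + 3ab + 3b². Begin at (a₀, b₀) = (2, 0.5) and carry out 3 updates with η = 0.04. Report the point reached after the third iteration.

∇F = (8a + 3b, 3a + 6b)
(a₁, b₁) = (2, 0.5) − 0.04·(17.5, 9) = (1.3, 0.14)
(a₂, b₂) = (1.3, 0.14) − 0.04·(10.82, 4.74) = (0.8672, -0.0496)
(a₃, b₃) = (0.8672, -0.0496) − 0.04·(6.7888, 2.304) = (0.595648, -0.14176)

(0.595648, -0.14176)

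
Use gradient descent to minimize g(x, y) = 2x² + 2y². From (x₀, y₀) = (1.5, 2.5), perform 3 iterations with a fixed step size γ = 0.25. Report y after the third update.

∇g = (4x, 4y)
(x₁, y₁) = (1.5, 2.5) − 0.25·(6, 10) = (0, 0)
(x₂, y₂) = (0, 0) − 0.25·(0, 0) = (0, 0)
(x₃, y₃) = (0, 0) − 0.25·(0, 0) = (0, 0)
y = 0

0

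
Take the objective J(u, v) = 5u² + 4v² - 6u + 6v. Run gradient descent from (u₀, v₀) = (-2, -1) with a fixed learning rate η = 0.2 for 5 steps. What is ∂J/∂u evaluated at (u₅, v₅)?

∇J = (10u - 6, 8v + 6)
Step 1: at (-2, -1), ∇J = (-26, -2) → (-2, -1) − 0.2·(-26, -2) = (3.2, -0.6)
Step 2: at (3.2, -0.6), ∇J = (26, 1.2) → (3.2, -0.6) − 0.2·(26, 1.2) = (-2, -0.84)
Step 3: at (-2, -0.84), ∇J = (-26, -0.72) → (-2, -0.84) − 0.2·(-26, -0.72) = (3.2, -0.696)
Step 4: at (3.2, -0.696), ∇J = (26, 0.432) → (3.2, -0.696) − 0.2·(26, 0.432) = (-2, -0.7824)
Step 5: at (-2, -0.7824), ∇J = (-26, -0.2592) → (-2, -0.7824) − 0.2·(-26, -0.2592) = (3.2, -0.73056)
∂J/∂u at (3.2, -0.73056) = 26

26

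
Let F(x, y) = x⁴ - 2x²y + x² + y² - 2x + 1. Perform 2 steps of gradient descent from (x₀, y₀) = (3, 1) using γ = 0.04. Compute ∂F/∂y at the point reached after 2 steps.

1.40136448

∇F = (4x³ - 4xy + 2x - 2, -2x² + 2y)
(x₁, y₁) = (3, 1) − 0.04·(100, -16) = (-1, 1.64)
(x₂, y₂) = (-1, 1.64) − 0.04·(-1.44, 1.28) = (-0.9424, 1.5888)
∂F/∂y at (-0.9424, 1.5888) = 1.40136448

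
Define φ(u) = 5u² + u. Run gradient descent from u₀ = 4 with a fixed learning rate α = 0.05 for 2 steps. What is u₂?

φ′(u) = 10u + 1
u₁ = 4 − 0.05·41 = 1.95
u₂ = 1.95 − 0.05·20.5 = 0.925

0.925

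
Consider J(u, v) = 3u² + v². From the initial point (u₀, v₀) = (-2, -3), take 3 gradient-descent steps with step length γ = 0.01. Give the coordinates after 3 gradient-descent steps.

(-1.661168, -2.823576)

∇J = (6u, 2v)
Step 1: at (-2, -3), ∇J = (-12, -6) → (-2, -3) − 0.01·(-12, -6) = (-1.88, -2.94)
Step 2: at (-1.88, -2.94), ∇J = (-11.28, -5.88) → (-1.88, -2.94) − 0.01·(-11.28, -5.88) = (-1.7672, -2.8812)
Step 3: at (-1.7672, -2.8812), ∇J = (-10.6032, -5.7624) → (-1.7672, -2.8812) − 0.01·(-10.6032, -5.7624) = (-1.661168, -2.823576)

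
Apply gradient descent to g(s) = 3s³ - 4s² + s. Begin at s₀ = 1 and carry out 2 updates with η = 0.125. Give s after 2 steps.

g′(s) = 9s² - 8s + 1
Step 1: g′(1) = 2; s₁ = 1 − 0.125·2 = 0.75
Step 2: g′(0.75) = 0.0625; s₂ = 0.75 − 0.125·0.0625 = 0.7421875

0.7421875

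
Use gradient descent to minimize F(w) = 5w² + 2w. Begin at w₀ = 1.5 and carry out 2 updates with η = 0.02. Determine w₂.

0.888

F′(w) = 10w + 2
Step 1: F′(1.5) = 17; w₁ = 1.5 − 0.02·17 = 1.16
Step 2: F′(1.16) = 13.6; w₂ = 1.16 − 0.02·13.6 = 0.888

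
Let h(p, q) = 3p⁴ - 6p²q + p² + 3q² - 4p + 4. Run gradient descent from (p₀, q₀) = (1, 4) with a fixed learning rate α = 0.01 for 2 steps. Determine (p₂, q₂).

∇h = (12p³ - 12pq + 2p - 4, -6p² + 6q)
Step 1: at (1, 4), ∇h = (-38, 18) → (1, 4) − 0.01·(-38, 18) = (1.38, 3.82)
Step 2: at (1.38, 3.82), ∇h = (-32.962336, 11.4936) → (1.38, 3.82) − 0.01·(-32.962336, 11.4936) = (1.70962336, 3.705064)

(1.70962336, 3.705064)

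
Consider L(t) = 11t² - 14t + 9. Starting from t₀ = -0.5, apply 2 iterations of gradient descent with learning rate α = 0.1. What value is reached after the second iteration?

-1

L′(t) = 22t - 14
Step 1: L′(-0.5) = -25; t₁ = -0.5 − 0.1·(-25) = 2
Step 2: L′(2) = 30; t₂ = 2 − 0.1·30 = -1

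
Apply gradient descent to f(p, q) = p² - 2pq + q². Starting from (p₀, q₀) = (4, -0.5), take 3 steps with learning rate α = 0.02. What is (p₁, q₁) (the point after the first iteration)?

∇f = (2p - 2q, -2p + 2q)
Step 1: at (4, -0.5), ∇f = (9, -9) → (4, -0.5) − 0.02·(9, -9) = (3.82, -0.32)

(3.82, -0.32)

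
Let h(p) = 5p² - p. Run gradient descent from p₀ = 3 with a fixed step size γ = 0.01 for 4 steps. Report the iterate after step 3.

2.2141

h′(p) = 10p - 1
p₁ = 3 − 0.01·29 = 2.71
p₂ = 2.71 − 0.01·26.1 = 2.449
p₃ = 2.449 − 0.01·23.49 = 2.2141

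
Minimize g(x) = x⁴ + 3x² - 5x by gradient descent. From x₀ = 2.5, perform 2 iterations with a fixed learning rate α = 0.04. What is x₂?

g′(x) = 4x³ + 6x - 5
x₁ = 2.5 − 0.04·72.5 = -0.4
x₂ = -0.4 − 0.04·(-7.656) = -0.09376

-0.09376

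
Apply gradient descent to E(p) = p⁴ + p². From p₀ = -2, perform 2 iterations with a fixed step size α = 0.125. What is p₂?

E′(p) = 4p³ + 2p
Step 1: E′(-2) = -36; p₁ = -2 − 0.125·(-36) = 2.5
Step 2: E′(2.5) = 67.5; p₂ = 2.5 − 0.125·67.5 = -5.9375

-5.9375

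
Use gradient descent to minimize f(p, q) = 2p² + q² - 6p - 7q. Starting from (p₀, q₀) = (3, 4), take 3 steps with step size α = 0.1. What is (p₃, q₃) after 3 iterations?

(1.824, 3.756)

∇f = (4p - 6, 2q - 7)
Step 1: at (3, 4), ∇f = (6, 1) → (3, 4) − 0.1·(6, 1) = (2.4, 3.9)
Step 2: at (2.4, 3.9), ∇f = (3.6, 0.8) → (2.4, 3.9) − 0.1·(3.6, 0.8) = (2.04, 3.82)
Step 3: at (2.04, 3.82), ∇f = (2.16, 0.64) → (2.04, 3.82) − 0.1·(2.16, 0.64) = (1.824, 3.756)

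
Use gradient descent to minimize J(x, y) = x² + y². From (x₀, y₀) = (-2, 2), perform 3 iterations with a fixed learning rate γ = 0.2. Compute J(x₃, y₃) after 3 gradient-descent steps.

0.373248

∇J = (2x, 2y)
(x₁, y₁) = (-2, 2) − 0.2·(-4, 4) = (-1.2, 1.2)
(x₂, y₂) = (-1.2, 1.2) − 0.2·(-2.4, 2.4) = (-0.72, 0.72)
(x₃, y₃) = (-0.72, 0.72) − 0.2·(-1.44, 1.44) = (-0.432, 0.432)
J(-0.432, 0.432) = 0.373248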